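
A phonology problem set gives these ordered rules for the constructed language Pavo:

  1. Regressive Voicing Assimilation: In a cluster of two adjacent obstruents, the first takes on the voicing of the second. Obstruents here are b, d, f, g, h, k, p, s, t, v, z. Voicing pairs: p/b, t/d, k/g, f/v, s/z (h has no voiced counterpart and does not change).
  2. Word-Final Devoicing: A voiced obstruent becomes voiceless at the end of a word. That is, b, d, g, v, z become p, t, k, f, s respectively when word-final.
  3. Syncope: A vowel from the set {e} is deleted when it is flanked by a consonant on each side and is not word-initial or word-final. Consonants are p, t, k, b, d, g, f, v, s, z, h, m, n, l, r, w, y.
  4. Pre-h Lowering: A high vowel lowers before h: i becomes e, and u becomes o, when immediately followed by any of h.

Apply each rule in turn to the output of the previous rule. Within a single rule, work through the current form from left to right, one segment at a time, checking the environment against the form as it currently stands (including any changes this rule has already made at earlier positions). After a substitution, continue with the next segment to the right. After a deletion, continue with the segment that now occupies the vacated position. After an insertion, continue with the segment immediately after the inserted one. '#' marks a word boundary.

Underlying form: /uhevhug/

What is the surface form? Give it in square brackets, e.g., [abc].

[ohfhuk]

1 Regressive Voicing Assimilation: [uhevhug] → [uhefhug]
2 Word-Final Devoicing: [uhefhug] → [uhefhuk]
3 Syncope: [uhefhuk] → [uhfhuk]
4 Pre-h Lowering: [uhfhuk] → [ohfhuk]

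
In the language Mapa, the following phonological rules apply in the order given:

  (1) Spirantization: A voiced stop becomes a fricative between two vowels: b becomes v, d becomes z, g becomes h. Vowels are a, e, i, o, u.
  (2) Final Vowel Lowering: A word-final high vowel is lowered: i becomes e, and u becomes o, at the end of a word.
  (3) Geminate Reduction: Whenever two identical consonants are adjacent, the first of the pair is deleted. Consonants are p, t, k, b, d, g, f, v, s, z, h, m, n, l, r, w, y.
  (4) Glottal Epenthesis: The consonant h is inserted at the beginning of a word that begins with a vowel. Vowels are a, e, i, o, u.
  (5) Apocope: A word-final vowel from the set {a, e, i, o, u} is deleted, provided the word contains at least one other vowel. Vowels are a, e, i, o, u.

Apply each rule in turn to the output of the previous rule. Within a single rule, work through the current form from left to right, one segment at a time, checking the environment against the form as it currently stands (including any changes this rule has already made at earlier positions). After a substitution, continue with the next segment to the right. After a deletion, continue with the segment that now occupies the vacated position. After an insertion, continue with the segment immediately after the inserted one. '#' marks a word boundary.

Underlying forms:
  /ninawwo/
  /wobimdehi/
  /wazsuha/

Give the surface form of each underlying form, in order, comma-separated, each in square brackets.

/ninawwo/:
  (1) Spirantization: no change — [ninawwo]
  (2) Final Vowel Lowering: no change — [ninawwo]
  (3) Geminate Reduction: [ninawwo] → [ninawo]
  (4) Glottal Epenthesis: no change — [ninawo]
  (5) Apocope: [ninawo] → [ninaw]
/wobimdehi/:
  (1) Spirantization: [wobimdehi] → [wovimdehi]
  (2) Final Vowel Lowering: [wovimdehi] → [wovimdehe]
  (3) Geminate Reduction: no change — [wovimdehe]
  (4) Glottal Epenthesis: no change — [wovimdehe]
  (5) Apocope: [wovimdehe] → [wovimdeh]
/wazsuha/:
  (1) Spirantization: no change — [wazsuha]
  (2) Final Vowel Lowering: no change — [wazsuha]
  (3) Geminate Reduction: no change — [wazsuha]
  (4) Glottal Epenthesis: no change — [wazsuha]
  (5) Apocope: [wazsuha] → [wazsuh]

[ninaw], [wovimdeh], [wazsuh]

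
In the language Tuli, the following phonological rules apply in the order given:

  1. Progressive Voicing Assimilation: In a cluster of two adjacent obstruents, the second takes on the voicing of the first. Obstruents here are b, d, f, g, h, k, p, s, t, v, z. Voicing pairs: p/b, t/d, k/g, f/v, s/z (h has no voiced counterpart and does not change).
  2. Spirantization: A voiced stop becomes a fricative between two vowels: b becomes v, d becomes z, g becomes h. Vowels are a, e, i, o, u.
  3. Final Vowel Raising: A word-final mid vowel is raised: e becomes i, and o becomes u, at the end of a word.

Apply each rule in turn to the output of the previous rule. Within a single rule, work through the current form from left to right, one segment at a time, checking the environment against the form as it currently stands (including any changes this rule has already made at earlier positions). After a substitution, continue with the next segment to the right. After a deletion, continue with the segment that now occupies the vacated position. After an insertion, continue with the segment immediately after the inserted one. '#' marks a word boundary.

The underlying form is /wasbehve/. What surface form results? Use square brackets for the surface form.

[waspehfi]

1 Progressive Voicing Assimilation: [wasbehve] → [waspehfe]
2 Spirantization: no change — [waspehfe]
3 Final Vowel Raising: [waspehfe] → [waspehfi]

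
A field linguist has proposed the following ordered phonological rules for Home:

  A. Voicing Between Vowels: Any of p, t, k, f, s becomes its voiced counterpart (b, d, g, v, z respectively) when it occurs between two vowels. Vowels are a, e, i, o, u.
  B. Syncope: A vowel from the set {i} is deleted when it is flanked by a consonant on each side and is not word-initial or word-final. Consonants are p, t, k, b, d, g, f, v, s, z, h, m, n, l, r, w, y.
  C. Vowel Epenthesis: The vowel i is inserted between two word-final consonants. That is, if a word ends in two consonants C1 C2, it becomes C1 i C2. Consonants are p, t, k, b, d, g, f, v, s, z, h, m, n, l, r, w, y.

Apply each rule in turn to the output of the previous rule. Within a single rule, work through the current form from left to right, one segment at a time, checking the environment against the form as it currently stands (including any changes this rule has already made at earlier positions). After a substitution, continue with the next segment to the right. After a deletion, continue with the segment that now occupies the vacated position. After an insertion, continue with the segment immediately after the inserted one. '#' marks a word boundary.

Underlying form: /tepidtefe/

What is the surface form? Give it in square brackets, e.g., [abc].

[tebdteve]

A Voicing Between Vowels: [tepidtefe] → [tebidteve]
B Syncope: [tebidteve] → [tebdteve]
C Vowel Epenthesis: no change — [tebdteve]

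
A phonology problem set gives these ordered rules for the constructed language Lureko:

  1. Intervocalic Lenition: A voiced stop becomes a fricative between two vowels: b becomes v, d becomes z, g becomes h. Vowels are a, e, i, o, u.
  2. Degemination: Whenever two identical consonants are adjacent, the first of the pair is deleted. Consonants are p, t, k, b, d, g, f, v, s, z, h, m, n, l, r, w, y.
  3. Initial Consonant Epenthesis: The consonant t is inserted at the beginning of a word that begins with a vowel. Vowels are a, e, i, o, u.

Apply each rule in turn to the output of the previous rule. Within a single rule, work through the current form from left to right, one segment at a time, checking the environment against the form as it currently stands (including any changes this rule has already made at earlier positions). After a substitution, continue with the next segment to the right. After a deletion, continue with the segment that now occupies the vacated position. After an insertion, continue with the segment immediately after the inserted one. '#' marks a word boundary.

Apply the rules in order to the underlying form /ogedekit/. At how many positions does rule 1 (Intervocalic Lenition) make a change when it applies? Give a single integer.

2

1 Intervocalic Lenition: [ogedekit] → [ohezekit]
2 Degemination: no change — [ohezekit]
3 Initial Consonant Epenthesis: [ohezekit] → [tohezekit]
Rule 1 changed 2 position(s).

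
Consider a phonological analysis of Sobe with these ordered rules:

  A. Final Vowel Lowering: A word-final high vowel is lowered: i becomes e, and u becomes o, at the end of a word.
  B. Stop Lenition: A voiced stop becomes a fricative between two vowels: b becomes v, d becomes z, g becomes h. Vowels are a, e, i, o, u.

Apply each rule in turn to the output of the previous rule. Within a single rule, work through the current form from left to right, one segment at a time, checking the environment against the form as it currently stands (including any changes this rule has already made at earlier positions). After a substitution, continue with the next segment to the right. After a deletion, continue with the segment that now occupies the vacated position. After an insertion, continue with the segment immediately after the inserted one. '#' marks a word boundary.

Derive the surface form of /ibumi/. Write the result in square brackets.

[ivume]

A Final Vowel Lowering: [ibumi] → [ibume]
B Stop Lenition: [ibume] → [ivume]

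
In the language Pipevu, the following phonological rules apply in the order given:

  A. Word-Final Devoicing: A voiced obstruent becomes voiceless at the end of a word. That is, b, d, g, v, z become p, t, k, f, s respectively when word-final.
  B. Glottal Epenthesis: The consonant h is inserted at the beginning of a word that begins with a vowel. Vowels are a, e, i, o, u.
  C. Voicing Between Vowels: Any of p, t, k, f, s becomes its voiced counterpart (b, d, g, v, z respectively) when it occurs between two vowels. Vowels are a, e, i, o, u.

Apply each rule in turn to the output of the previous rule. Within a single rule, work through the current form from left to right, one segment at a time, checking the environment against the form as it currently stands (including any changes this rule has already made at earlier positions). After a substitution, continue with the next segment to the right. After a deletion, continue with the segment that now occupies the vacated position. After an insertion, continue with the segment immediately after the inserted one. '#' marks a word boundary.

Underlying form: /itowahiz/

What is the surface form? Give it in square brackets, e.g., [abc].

[hidowahis]

A Word-Final Devoicing: [itowahiz] → [itowahis]
B Glottal Epenthesis: [itowahis] → [hitowahis]
C Voicing Between Vowels: [hitowahis] → [hidowahis]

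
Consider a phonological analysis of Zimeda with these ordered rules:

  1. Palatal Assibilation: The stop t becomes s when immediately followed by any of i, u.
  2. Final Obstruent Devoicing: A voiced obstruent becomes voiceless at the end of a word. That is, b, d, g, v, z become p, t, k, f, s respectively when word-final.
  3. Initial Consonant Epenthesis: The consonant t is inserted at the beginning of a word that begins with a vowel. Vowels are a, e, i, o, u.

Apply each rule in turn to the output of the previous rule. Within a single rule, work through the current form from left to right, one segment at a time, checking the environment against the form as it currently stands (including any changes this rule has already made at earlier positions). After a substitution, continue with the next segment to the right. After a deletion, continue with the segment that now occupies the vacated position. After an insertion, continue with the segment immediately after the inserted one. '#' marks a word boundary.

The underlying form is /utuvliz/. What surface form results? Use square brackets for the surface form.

[tusuvlis]

1 Palatal Assibilation: [utuvliz] → [usuvliz]
2 Final Obstruent Devoicing: [usuvliz] → [usuvlis]
3 Initial Consonant Epenthesis: [usuvlis] → [tusuvlis]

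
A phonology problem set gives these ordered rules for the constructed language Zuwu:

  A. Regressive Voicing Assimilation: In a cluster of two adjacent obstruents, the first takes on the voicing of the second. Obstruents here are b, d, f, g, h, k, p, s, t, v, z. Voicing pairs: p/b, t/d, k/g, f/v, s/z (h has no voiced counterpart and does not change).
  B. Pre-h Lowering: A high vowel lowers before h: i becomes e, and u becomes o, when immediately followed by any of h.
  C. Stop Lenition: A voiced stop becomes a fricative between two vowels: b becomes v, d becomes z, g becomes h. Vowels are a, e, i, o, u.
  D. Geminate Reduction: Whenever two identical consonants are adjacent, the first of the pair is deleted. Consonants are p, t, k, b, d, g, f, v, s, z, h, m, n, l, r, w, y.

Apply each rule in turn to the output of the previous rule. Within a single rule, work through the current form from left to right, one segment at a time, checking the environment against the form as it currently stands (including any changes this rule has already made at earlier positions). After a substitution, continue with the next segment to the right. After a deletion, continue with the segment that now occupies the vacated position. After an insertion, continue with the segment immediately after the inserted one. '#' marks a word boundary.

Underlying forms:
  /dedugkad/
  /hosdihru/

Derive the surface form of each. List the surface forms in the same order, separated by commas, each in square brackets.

[dezukad], [hozdehru]

/dedugkad/:
  A Regressive Voicing Assimilation: [dedugkad] → [dedukkad]
  B Pre-h Lowering: no change — [dedukkad]
  C Stop Lenition: [dedukkad] → [dezukkad]
  D Geminate Reduction: [dezukkad] → [dezukad]
/hosdihru/:
  A Regressive Voicing Assimilation: [hosdihru] → [hozdihru]
  B Pre-h Lowering: [hozdihru] → [hozdehru]
  C Stop Lenition: no change — [hozdehru]
  D Geminate Reduction: no change — [hozdehru]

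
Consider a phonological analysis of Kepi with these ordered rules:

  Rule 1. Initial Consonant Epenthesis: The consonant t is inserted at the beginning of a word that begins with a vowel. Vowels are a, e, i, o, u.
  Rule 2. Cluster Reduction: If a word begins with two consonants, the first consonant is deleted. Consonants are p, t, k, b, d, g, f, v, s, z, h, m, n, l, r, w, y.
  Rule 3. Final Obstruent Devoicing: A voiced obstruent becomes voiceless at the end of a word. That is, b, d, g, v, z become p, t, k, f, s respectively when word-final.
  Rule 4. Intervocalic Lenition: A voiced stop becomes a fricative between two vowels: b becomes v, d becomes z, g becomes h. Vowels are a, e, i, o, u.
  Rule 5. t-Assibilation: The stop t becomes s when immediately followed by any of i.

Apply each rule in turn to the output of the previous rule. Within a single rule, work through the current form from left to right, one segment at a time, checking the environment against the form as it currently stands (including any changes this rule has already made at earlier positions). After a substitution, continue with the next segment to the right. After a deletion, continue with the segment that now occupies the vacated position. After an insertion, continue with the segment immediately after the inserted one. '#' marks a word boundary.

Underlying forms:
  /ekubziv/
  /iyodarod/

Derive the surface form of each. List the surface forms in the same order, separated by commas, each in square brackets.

/ekubziv/:
  Rule 1 Initial Consonant Epenthesis: [ekubziv] → [tekubziv]
  Rule 2 Cluster Reduction: no change — [tekubziv]
  Rule 3 Final Obstruent Devoicing: [tekubziv] → [tekubzif]
  Rule 4 Intervocalic Lenition: no change — [tekubzif]
  Rule 5 t-Assibilation: no change — [tekubzif]
/iyodarod/:
  Rule 1 Initial Consonant Epenthesis: [iyodarod] → [tiyodarod]
  Rule 2 Cluster Reduction: no change — [tiyodarod]
  Rule 3 Final Obstruent Devoicing: [tiyodarod] → [tiyodarot]
  Rule 4 Intervocalic Lenition: [tiyodarot] → [tiyozarot]
  Rule 5 t-Assibilation: [tiyozarot] → [siyozarot]

[tekubzif], [siyozarot]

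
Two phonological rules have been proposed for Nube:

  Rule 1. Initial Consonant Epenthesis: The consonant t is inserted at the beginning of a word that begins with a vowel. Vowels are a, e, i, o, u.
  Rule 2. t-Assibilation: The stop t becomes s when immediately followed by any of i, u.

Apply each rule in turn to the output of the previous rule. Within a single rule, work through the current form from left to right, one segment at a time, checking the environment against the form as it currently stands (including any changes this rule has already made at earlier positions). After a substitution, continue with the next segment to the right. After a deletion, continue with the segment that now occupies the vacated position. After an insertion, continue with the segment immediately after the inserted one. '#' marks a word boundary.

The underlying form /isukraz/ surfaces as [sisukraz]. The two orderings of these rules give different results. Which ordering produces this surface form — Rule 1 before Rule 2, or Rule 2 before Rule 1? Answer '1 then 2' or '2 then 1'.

1 then 2

Order 1 then 2:
  1 Initial Consonant Epenthesis: [isukraz] → [tisukraz]
  2 t-Assibilation: [tisukraz] → [sisukraz]
  result: [sisukraz]
Order 2 then 1:
  2 t-Assibilation: no change — [isukraz]
  1 Initial Consonant Epenthesis: [isukraz] → [tisukraz]
  result: [tisukraz]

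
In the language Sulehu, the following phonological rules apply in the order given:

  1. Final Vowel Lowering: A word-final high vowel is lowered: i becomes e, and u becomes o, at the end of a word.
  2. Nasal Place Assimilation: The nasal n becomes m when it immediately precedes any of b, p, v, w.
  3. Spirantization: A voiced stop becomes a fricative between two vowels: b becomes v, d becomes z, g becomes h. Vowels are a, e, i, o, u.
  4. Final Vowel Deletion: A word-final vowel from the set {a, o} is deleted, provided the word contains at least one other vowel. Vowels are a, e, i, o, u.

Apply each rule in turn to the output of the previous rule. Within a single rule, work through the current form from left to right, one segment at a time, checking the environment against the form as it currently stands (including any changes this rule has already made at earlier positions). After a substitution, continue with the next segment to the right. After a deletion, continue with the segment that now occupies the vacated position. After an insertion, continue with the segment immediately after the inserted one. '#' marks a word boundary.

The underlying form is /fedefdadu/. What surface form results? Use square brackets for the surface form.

1 Final Vowel Lowering: [fedefdadu] → [fedefdado]
2 Nasal Place Assimilation: no change — [fedefdado]
3 Spirantization: [fedefdado] → [fezefdazo]
4 Final Vowel Deletion: [fezefdazo] → [fezefdaz]

[fezefdaz]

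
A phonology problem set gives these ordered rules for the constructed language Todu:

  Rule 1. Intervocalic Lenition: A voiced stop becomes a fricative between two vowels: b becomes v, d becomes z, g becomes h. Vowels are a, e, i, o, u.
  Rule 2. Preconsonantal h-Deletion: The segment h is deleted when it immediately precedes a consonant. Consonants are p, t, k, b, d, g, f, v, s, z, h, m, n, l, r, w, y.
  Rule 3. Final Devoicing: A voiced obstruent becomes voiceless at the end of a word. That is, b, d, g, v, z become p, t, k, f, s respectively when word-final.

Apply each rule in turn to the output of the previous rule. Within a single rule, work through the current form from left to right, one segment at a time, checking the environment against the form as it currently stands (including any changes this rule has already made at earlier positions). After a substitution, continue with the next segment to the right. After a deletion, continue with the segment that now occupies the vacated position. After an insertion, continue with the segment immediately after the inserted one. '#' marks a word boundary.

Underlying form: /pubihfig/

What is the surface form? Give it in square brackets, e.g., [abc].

Rule 1 Intervocalic Lenition: [pubihfig] → [puvihfig]
Rule 2 Preconsonantal h-Deletion: [puvihfig] → [puvifig]
Rule 3 Final Devoicing: [puvifig] → [puvifik]

[puvifik]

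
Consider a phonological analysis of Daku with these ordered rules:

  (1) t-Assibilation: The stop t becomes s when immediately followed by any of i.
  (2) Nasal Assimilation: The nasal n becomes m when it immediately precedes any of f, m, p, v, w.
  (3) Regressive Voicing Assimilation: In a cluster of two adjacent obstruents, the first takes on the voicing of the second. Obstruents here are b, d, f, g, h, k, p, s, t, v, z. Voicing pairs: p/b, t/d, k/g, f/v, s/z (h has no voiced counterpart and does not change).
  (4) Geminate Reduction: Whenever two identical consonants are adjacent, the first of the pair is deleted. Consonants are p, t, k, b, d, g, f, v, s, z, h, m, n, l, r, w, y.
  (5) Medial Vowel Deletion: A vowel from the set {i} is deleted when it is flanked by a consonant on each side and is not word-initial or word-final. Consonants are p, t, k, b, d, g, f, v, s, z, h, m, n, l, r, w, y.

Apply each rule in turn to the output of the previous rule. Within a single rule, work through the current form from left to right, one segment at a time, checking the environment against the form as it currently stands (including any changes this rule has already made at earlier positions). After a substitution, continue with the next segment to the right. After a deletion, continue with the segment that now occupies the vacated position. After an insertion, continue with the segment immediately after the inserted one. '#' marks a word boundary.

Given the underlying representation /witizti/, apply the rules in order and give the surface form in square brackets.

[wssi]

(1) t-Assibilation: [witizti] → [wisizsi]
(2) Nasal Assimilation: no change — [wisizsi]
(3) Regressive Voicing Assimilation: [wisizsi] → [wisissi]
(4) Geminate Reduction: [wisissi] → [wisisi]
(5) Medial Vowel Deletion: [wisisi] → [wssi]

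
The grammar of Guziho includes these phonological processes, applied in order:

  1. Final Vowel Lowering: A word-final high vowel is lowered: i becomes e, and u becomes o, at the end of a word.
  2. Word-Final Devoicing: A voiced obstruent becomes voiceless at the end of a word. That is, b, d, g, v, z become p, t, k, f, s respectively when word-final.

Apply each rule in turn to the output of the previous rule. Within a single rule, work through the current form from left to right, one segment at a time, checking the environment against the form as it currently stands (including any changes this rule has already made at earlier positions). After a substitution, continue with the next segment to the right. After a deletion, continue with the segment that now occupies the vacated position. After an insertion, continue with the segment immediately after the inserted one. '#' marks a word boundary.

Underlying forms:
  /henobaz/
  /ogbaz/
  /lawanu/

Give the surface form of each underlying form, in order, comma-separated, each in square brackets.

/henobaz/:
  1 Final Vowel Lowering: no change — [henobaz]
  2 Word-Final Devoicing: [henobaz] → [henobas]
/ogbaz/:
  1 Final Vowel Lowering: no change — [ogbaz]
  2 Word-Final Devoicing: [ogbaz] → [ogbas]
/lawanu/:
  1 Final Vowel Lowering: [lawanu] → [lawano]
  2 Word-Final Devoicing: no change — [lawano]

[henobas], [ogbas], [lawano]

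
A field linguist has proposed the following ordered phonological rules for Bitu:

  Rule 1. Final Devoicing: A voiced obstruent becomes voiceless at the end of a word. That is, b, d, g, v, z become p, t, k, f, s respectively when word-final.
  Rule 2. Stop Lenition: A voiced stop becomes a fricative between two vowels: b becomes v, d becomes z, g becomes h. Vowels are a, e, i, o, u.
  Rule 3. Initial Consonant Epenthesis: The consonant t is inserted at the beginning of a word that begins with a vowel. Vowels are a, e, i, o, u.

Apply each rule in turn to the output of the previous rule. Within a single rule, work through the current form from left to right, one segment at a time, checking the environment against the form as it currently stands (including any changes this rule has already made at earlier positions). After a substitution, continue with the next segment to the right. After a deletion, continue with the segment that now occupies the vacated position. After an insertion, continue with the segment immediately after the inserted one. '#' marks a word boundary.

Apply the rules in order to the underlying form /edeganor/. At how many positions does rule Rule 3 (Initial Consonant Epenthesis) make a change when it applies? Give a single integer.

Rule 1 Final Devoicing: no change — [edeganor]
Rule 2 Stop Lenition: [edeganor] → [ezehanor]
Rule 3 Initial Consonant Epenthesis: [ezehanor] → [tezehanor]
Rule Rule 3 changed 1 position(s).

1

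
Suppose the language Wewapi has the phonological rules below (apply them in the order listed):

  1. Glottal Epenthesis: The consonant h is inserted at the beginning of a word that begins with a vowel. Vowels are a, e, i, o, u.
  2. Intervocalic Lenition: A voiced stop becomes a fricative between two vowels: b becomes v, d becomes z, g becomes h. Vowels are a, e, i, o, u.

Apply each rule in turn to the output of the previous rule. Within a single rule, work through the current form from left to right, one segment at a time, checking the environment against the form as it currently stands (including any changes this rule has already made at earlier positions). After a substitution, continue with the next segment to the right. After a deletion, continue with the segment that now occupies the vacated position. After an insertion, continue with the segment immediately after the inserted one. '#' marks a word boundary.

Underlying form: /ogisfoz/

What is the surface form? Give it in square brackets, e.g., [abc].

1 Glottal Epenthesis: [ogisfoz] → [hogisfoz]
2 Intervocalic Lenition: [hogisfoz] → [hohisfoz]

[hohisfoz]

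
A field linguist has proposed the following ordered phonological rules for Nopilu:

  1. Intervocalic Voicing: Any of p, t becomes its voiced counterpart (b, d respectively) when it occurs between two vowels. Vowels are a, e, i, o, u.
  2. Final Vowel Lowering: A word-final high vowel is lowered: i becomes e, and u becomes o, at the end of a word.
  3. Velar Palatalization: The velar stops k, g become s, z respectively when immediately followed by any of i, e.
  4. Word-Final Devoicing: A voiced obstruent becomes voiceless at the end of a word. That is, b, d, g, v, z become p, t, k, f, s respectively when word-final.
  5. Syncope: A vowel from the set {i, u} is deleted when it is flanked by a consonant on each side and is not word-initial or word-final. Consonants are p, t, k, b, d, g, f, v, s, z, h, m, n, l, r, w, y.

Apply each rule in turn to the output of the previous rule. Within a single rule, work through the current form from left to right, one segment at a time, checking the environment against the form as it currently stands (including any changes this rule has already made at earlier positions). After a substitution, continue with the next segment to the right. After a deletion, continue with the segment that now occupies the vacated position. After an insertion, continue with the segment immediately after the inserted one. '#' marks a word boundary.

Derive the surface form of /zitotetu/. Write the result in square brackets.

[zdodedo]

1 Intervocalic Voicing: [zitotetu] → [zidodedu]
2 Final Vowel Lowering: [zidodedu] → [zidodedo]
3 Velar Palatalization: no change — [zidodedo]
4 Word-Final Devoicing: no change — [zidodedo]
5 Syncope: [zidodedo] → [zdodedo]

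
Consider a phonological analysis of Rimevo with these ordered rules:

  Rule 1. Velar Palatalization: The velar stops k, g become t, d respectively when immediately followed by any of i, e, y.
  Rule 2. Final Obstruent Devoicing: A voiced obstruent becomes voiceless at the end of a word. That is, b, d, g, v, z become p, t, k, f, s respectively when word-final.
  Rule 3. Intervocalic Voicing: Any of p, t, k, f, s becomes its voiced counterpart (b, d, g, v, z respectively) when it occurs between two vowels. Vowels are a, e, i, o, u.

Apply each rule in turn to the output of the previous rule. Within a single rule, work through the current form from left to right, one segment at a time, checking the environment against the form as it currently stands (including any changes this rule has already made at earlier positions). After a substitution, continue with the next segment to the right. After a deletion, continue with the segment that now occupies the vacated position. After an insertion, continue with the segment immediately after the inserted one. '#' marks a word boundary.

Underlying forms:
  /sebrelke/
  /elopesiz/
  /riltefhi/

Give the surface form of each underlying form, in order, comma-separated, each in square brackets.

/sebrelke/:
  Rule 1 Velar Palatalization: [sebrelke] → [sebrelte]
  Rule 2 Final Obstruent Devoicing: no change — [sebrelte]
  Rule 3 Intervocalic Voicing: no change — [sebrelte]
/elopesiz/:
  Rule 1 Velar Palatalization: no change — [elopesiz]
  Rule 2 Final Obstruent Devoicing: [elopesiz] → [elopesis]
  Rule 3 Intervocalic Voicing: [elopesis] → [elobezis]
/riltefhi/:
  Rule 1 Velar Palatalization: no change — [riltefhi]
  Rule 2 Final Obstruent Devoicing: no change — [riltefhi]
  Rule 3 Intervocalic Voicing: no change — [riltefhi]

[sebrelte], [elobezis], [riltefhi]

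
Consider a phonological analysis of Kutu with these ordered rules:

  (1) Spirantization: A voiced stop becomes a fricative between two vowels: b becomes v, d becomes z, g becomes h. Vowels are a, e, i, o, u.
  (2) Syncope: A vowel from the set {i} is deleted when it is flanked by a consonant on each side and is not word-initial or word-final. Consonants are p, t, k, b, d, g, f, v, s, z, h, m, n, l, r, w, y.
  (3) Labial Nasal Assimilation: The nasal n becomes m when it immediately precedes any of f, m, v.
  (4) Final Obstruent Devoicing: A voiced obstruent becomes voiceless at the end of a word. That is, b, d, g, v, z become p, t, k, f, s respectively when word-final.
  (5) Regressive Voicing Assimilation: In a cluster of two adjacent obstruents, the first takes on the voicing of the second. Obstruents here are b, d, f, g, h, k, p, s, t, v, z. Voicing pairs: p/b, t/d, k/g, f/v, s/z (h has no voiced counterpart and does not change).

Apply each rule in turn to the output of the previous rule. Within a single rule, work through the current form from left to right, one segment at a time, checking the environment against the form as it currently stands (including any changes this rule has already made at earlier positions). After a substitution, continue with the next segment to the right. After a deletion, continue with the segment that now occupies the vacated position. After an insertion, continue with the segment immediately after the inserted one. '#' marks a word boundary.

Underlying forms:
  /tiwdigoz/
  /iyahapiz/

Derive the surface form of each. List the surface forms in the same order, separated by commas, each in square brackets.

/tiwdigoz/:
  (1) Spirantization: [tiwdigoz] → [tiwdihoz]
  (2) Syncope: [tiwdihoz] → [twdhoz]
  (3) Labial Nasal Assimilation: no change — [twdhoz]
  (4) Final Obstruent Devoicing: [twdhoz] → [twdhos]
  (5) Regressive Voicing Assimilation: [twdhos] → [twthos]
/iyahapiz/:
  (1) Spirantization: no change — [iyahapiz]
  (2) Syncope: [iyahapiz] → [iyahapz]
  (3) Labial Nasal Assimilation: no change — [iyahapz]
  (4) Final Obstruent Devoicing: [iyahapz] → [iyahaps]
  (5) Regressive Voicing Assimilation: no change — [iyahaps]

[twthos], [iyahaps]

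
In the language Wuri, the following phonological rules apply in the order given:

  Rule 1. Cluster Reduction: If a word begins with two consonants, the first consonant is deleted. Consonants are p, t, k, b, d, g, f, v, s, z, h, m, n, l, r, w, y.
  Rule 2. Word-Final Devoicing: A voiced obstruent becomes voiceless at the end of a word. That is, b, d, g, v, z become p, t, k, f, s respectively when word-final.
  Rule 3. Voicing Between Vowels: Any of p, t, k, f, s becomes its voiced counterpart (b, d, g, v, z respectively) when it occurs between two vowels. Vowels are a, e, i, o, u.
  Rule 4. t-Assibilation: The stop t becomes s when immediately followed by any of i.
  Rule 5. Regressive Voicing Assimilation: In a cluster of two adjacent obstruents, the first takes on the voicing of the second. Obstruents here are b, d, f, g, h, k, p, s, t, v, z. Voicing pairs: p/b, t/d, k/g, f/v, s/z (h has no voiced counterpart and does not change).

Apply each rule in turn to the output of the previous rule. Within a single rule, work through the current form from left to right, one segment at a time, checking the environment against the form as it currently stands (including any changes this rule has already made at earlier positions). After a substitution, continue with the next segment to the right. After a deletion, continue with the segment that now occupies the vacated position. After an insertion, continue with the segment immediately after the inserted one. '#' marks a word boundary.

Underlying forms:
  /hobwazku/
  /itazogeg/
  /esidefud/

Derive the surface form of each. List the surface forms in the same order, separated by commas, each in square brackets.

[hobwasku], [idazogek], [ezidevut]

/hobwazku/:
  Rule 1 Cluster Reduction: no change — [hobwazku]
  Rule 2 Word-Final Devoicing: no change — [hobwazku]
  Rule 3 Voicing Between Vowels: no change — [hobwazku]
  Rule 4 t-Assibilation: no change — [hobwazku]
  Rule 5 Regressive Voicing Assimilation: [hobwazku] → [hobwasku]
/itazogeg/:
  Rule 1 Cluster Reduction: no change — [itazogeg]
  Rule 2 Word-Final Devoicing: [itazogeg] → [itazogek]
  Rule 3 Voicing Between Vowels: [itazogek] → [idazogek]
  Rule 4 t-Assibilation: no change — [idazogek]
  Rule 5 Regressive Voicing Assimilation: no change — [idazogek]
/esidefud/:
  Rule 1 Cluster Reduction: no change — [esidefud]
  Rule 2 Word-Final Devoicing: [esidefud] → [esidefut]
  Rule 3 Voicing Between Vowels: [esidefut] → [ezidevut]
  Rule 4 t-Assibilation: no change — [ezidevut]
  Rule 5 Regressive Voicing Assimilation: no change — [ezidevut]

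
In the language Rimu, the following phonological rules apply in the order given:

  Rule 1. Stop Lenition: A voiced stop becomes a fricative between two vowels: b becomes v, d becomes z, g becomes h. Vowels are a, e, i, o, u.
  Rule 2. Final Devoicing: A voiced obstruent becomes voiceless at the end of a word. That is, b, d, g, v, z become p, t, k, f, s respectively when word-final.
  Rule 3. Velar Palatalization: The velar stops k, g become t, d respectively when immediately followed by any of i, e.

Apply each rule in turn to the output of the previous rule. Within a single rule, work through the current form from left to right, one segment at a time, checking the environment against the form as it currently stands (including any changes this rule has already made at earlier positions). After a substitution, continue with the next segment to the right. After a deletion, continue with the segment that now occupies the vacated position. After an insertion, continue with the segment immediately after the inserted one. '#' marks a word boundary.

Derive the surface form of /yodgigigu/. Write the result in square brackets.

[yoddihihu]

Rule 1 Stop Lenition: [yodgigigu] → [yodgihihu]
Rule 2 Final Devoicing: no change — [yodgihihu]
Rule 3 Velar Palatalization: [yodgihihu] → [yoddihihu]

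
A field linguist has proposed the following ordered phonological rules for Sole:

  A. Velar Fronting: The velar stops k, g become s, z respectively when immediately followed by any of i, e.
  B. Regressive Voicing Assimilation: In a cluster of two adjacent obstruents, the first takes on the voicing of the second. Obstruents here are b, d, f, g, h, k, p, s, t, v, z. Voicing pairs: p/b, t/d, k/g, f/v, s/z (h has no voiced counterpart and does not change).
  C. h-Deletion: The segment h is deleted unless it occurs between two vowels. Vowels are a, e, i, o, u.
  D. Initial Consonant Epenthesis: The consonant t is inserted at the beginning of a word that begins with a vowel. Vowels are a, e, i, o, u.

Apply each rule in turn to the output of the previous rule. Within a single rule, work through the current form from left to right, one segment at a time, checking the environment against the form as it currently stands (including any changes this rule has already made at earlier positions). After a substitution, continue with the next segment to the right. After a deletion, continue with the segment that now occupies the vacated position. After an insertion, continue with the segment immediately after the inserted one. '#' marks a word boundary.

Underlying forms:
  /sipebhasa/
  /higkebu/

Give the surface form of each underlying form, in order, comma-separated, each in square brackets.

[sipepasa], [tiksebu]

/sipebhasa/:
  A Velar Fronting: no change — [sipebhasa]
  B Regressive Voicing Assimilation: [sipebhasa] → [sipephasa]
  C h-Deletion: [sipephasa] → [sipepasa]
  D Initial Consonant Epenthesis: no change — [sipepasa]
/higkebu/:
  A Velar Fronting: [higkebu] → [higsebu]
  B Regressive Voicing Assimilation: [higsebu] → [hiksebu]
  C h-Deletion: [hiksebu] → [iksebu]
  D Initial Consonant Epenthesis: [iksebu] → [tiksebu]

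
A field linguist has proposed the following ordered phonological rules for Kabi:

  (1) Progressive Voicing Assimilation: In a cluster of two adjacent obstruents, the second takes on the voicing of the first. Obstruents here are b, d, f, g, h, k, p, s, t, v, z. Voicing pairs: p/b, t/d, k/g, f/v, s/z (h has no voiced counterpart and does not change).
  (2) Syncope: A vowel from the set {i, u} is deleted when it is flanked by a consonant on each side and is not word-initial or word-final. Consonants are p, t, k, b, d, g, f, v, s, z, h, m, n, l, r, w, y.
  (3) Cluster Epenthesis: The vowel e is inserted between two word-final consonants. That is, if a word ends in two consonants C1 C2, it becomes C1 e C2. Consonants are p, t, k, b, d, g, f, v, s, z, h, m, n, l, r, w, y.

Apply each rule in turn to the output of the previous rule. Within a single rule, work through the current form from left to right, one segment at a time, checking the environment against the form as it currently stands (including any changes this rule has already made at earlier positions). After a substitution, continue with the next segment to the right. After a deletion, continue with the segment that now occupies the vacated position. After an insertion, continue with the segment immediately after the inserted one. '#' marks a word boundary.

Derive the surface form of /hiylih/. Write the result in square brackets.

(1) Progressive Voicing Assimilation: no change — [hiylih]
(2) Syncope: [hiylih] → [hylh]
(3) Cluster Epenthesis: [hylh] → [hyleh]

[hyleh]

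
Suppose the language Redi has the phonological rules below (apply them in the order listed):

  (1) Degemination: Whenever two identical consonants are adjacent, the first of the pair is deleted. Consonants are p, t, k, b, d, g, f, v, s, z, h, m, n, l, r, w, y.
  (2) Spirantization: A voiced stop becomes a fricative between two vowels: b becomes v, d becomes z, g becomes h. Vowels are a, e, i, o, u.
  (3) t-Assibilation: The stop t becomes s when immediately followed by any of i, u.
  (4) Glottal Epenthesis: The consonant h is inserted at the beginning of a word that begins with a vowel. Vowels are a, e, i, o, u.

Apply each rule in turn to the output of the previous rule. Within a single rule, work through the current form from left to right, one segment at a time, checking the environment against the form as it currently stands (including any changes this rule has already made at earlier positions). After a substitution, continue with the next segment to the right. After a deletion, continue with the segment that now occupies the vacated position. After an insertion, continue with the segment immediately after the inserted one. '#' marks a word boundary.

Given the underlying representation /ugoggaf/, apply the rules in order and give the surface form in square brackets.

(1) Degemination: [ugoggaf] → [ugogaf]
(2) Spirantization: [ugogaf] → [uhohaf]
(3) t-Assibilation: no change — [uhohaf]
(4) Glottal Epenthesis: [uhohaf] → [huhohaf]

[huhohaf]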